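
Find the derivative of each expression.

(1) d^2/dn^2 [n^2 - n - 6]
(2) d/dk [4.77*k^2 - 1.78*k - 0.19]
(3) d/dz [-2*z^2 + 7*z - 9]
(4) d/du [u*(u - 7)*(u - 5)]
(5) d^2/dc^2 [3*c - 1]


(1) = 2
(2) = 9.54*k - 1.78
(3) = 7 - 4*z
(4) = 3*u^2 - 24*u + 35
(5) = 0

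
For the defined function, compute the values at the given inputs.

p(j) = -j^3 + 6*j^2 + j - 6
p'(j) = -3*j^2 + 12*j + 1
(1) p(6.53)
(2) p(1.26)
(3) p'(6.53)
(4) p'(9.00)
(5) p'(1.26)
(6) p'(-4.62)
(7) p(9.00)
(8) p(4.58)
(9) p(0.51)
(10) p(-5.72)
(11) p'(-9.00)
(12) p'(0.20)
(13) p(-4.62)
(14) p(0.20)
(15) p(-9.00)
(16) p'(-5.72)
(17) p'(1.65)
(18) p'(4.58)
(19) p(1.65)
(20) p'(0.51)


(1) = -22.07
(2) = 2.79
(3) = -48.56
(4) = -134.00
(5) = 11.36
(6) = -118.47
(7) = -240.00
(8) = 28.37
(9) = -4.06
(10) = 371.74
(11) = -350.00
(12) = 3.28
(13) = 216.06
(14) = -5.57
(15) = 1200.00
(16) = -165.80
(17) = 12.63
(18) = -6.97
(19) = 7.49
(20) = 6.34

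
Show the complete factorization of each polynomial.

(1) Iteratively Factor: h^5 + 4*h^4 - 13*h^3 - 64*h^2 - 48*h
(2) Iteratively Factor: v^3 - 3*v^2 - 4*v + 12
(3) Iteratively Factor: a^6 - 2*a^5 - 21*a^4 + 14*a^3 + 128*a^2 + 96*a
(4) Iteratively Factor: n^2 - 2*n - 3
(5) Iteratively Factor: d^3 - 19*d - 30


(1) = (h + 1)*(h^4 + 3*h^3 - 16*h^2 - 48*h) = h*(h + 1)*(h^3 + 3*h^2 - 16*h - 48) = h*(h + 1)*(h + 4)*(h^2 - h - 12) = h*(h - 4)*(h + 1)*(h + 4)*(h + 3)
(2) = (v - 2)*(v^2 - v - 6) = (v - 3)*(v - 2)*(v + 2)
(3) = (a - 4)*(a^5 + 2*a^4 - 13*a^3 - 38*a^2 - 24*a) = (a - 4)*(a + 2)*(a^4 - 13*a^2 - 12*a) = (a - 4)*(a + 1)*(a + 2)*(a^3 - a^2 - 12*a) = (a - 4)*(a + 1)*(a + 2)*(a + 3)*(a^2 - 4*a) = a*(a - 4)*(a + 1)*(a + 2)*(a + 3)*(a - 4)
(4) = (n + 1)*(n - 3)
(5) = (d + 3)*(d^2 - 3*d - 10) = (d + 2)*(d + 3)*(d - 5)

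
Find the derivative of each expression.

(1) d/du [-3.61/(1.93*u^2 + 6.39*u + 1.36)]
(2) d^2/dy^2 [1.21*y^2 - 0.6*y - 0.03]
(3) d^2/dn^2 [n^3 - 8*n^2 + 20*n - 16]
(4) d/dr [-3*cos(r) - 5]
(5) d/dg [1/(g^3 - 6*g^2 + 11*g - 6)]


(1) = (13.9346*u + 23.0679)/(1.93*u^2 + 6.39*u + 1.36)^2
(2) = 2.42000000000000
(3) = 6*n - 16
(4) = 3*sin(r)
(5) = (-3*g^2 + 12*g - 11)/(g^3 - 6*g^2 + 11*g - 6)^2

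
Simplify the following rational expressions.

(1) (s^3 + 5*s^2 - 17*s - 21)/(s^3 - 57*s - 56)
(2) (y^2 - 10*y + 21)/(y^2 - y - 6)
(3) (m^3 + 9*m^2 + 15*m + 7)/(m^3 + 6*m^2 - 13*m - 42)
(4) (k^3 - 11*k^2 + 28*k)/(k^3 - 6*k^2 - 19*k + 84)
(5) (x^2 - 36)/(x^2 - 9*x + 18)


(1) = (s - 3)/(s - 8)
(2) = (y - 7)/(y + 2)
(3) = (m^2 + 2*m + 1)/(m^2 - m - 6)
(4) = (k^2 - 4*k)/(k^2 + k - 12)
(5) = (x + 6)/(x - 3)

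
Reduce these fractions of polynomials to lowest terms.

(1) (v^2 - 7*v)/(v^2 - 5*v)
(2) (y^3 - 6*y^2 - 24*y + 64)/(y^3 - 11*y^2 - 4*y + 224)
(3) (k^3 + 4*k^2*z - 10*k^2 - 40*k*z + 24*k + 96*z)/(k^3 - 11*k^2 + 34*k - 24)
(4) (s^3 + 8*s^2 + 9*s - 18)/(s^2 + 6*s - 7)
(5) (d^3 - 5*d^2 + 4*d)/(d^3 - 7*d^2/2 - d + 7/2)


(1) = (v - 7)/(v - 5)
(2) = (y - 2)/(y - 7)
(3) = (k + 4*z)/(k - 1)
(4) = (s^2 + 9*s + 18)/(s + 7)
(5) = (2*d^2 - 8*d)/(2*d^2 - 5*d - 7)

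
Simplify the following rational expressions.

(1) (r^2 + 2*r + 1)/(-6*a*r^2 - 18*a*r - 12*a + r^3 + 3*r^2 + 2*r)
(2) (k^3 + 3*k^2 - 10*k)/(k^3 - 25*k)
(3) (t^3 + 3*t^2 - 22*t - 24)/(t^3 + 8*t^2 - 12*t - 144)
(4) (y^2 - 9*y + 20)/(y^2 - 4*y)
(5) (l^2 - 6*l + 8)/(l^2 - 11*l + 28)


(1) = (r + 1)/(-6*a*r - 12*a + r^2 + 2*r)
(2) = (k - 2)/(k - 5)
(3) = (t + 1)/(t + 6)
(4) = (y - 5)/y
(5) = (l - 2)/(l - 7)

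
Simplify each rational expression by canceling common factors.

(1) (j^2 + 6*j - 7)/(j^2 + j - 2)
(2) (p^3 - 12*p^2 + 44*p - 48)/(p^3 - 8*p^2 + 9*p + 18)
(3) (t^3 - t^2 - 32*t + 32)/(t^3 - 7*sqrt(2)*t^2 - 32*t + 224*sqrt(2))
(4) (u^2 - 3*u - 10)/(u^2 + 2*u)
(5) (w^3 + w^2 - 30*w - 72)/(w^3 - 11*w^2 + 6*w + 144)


(1) = (j + 7)/(j + 2)
(2) = (p^2 - 6*p + 8)/(p^2 - 2*p - 3)
(3) = (t - 1)/(t - 7*sqrt(2))
(4) = (u - 5)/u
(5) = (w + 4)/(w - 8)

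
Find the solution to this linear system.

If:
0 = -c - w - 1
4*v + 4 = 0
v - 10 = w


Then:
c = 10
v = -1
w = -11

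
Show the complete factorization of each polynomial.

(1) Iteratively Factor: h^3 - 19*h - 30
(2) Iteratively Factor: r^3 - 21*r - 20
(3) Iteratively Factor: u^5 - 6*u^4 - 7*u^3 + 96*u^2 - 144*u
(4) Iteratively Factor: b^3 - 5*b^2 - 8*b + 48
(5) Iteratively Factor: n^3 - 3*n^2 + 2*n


(1) = (h + 2)*(h^2 - 2*h - 15) = (h - 5)*(h + 2)*(h + 3)
(2) = (r + 1)*(r^2 - r - 20) = (r + 1)*(r + 4)*(r - 5)
(3) = (u + 4)*(u^4 - 10*u^3 + 33*u^2 - 36*u) = u*(u + 4)*(u^3 - 10*u^2 + 33*u - 36) = u*(u - 3)*(u + 4)*(u^2 - 7*u + 12) = u*(u - 4)*(u - 3)*(u + 4)*(u - 3)
(4) = (b + 3)*(b^2 - 8*b + 16) = (b - 4)*(b + 3)*(b - 4)
(5) = (n - 2)*(n^2 - n) = n*(n - 2)*(n - 1)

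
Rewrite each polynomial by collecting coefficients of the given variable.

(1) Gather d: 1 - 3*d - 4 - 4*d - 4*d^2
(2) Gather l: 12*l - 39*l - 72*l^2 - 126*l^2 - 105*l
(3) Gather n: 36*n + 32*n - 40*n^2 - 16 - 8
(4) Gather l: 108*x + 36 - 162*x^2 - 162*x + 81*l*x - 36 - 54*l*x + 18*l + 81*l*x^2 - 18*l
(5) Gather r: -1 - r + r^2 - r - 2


(1) = -4*d^2 - 7*d - 3
(2) = -198*l^2 - 132*l
(3) = -40*n^2 + 68*n - 24
(4) = l*(81*x^2 + 27*x) - 162*x^2 - 54*x
(5) = r^2 - 2*r - 3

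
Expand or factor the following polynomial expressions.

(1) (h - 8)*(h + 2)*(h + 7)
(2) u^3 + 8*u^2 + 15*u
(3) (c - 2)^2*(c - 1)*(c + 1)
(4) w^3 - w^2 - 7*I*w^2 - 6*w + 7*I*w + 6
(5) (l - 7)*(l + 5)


(1) = h^3 + h^2 - 58*h - 112
(2) = u*(u + 3)*(u + 5)
(3) = c^4 - 4*c^3 + 3*c^2 + 4*c - 4
(4) = (w - 1)*(w - 6*I)*(w - I)
(5) = l^2 - 2*l - 35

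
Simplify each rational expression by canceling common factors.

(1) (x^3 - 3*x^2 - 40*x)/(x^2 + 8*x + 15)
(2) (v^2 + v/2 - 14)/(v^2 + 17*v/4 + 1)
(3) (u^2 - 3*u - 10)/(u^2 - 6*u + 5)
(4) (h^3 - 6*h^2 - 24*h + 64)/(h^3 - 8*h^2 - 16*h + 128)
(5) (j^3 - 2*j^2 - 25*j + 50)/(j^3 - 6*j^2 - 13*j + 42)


(1) = (x^2 - 8*x)/(x + 3)
(2) = (4*v - 14)/(4*v + 1)
(3) = (u + 2)/(u - 1)
(4) = (h - 2)/(h - 4)
(5) = (j^2 - 25)/(j^2 - 4*j - 21)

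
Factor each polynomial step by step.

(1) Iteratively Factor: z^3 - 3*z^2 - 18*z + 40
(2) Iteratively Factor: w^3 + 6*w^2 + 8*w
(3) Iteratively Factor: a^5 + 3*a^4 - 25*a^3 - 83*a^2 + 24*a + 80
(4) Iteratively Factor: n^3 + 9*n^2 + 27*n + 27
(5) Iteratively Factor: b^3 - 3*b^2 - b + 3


(1) = (z - 5)*(z^2 + 2*z - 8) = (z - 5)*(z + 4)*(z - 2)
(2) = (w + 2)*(w^2 + 4*w) = w*(w + 2)*(w + 4)
(3) = (a - 5)*(a^4 + 8*a^3 + 15*a^2 - 8*a - 16) = (a - 5)*(a + 1)*(a^3 + 7*a^2 + 8*a - 16) = (a - 5)*(a + 1)*(a + 4)*(a^2 + 3*a - 4) = (a - 5)*(a - 1)*(a + 1)*(a + 4)*(a + 4)
(4) = (n + 3)*(n^2 + 6*n + 9) = (n + 3)^2*(n + 3)
(5) = (b + 1)*(b^2 - 4*b + 3) = (b - 3)*(b + 1)*(b - 1)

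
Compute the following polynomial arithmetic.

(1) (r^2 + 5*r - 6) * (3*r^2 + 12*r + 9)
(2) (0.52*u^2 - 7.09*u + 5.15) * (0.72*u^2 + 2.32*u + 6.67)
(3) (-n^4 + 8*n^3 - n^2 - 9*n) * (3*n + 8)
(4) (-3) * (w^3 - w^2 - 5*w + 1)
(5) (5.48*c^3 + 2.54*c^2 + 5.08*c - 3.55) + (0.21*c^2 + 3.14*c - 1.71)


(1) = 3*r^4 + 27*r^3 + 51*r^2 - 27*r - 54
(2) = 0.3744*u^4 - 3.8984*u^3 - 9.2724*u^2 - 35.3423*u + 34.3505
(3) = -3*n^5 + 16*n^4 + 61*n^3 - 35*n^2 - 72*n
(4) = -3*w^3 + 3*w^2 + 15*w - 3
(5) = 5.48*c^3 + 2.75*c^2 + 8.22*c - 5.26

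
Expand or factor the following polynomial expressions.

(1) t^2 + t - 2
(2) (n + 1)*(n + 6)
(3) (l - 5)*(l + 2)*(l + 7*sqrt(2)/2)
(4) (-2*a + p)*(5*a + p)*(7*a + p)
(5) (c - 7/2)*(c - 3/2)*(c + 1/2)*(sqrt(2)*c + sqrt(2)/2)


(1) = (t - 1)*(t + 2)
(2) = n^2 + 7*n + 6
(3) = l^3 - 3*l^2 + 7*sqrt(2)*l^2/2 - 21*sqrt(2)*l/2 - 10*l - 35*sqrt(2)
(4) = -70*a^3 + 11*a^2*p + 10*a*p^2 + p^3
(5) = sqrt(2)*c^4 - 4*sqrt(2)*c^3 + sqrt(2)*c^2/2 + 4*sqrt(2)*c + 21*sqrt(2)/16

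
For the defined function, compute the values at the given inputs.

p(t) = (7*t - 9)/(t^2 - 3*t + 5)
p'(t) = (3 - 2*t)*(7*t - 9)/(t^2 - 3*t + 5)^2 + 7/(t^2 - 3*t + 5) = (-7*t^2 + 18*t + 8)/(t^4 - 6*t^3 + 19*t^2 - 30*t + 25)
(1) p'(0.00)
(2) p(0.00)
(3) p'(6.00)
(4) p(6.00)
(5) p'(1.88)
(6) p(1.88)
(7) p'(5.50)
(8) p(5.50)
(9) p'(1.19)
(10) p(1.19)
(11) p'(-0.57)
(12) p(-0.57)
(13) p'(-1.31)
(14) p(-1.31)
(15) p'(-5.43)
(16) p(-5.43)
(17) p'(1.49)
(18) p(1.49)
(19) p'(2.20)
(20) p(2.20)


(1) = 0.32
(2) = -1.80
(3) = -0.26
(4) = 1.43
(5) = 2.04
(6) = 1.44
(7) = -0.30
(8) = 1.57
(9) = 2.41
(10) = -0.24
(11) = -0.09
(12) = -1.85
(13) = -0.24
(14) = -1.71
(15) = -0.11
(16) = -0.93
(17) = 2.55
(18) = 0.52
(19) = 1.31
(20) = 1.98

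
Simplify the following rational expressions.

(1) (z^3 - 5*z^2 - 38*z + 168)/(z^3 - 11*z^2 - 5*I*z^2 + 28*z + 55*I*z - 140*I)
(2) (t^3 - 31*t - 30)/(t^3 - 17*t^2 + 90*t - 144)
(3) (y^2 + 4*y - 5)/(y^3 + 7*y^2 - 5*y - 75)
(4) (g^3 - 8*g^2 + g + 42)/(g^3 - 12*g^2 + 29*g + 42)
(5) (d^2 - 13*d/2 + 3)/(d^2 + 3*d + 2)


(1) = (z + 6)/(z - 5*I)
(2) = (t^2 + 6*t + 5)/(t^2 - 11*t + 24)
(3) = (y - 1)/(y^2 + 2*y - 15)
(4) = (g^2 - g - 6)/(g^2 - 5*g - 6)
(5) = (2*d^2 - 13*d + 6)/(2*d^2 + 6*d + 4)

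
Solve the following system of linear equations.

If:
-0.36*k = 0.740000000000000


Then:
k = -2.06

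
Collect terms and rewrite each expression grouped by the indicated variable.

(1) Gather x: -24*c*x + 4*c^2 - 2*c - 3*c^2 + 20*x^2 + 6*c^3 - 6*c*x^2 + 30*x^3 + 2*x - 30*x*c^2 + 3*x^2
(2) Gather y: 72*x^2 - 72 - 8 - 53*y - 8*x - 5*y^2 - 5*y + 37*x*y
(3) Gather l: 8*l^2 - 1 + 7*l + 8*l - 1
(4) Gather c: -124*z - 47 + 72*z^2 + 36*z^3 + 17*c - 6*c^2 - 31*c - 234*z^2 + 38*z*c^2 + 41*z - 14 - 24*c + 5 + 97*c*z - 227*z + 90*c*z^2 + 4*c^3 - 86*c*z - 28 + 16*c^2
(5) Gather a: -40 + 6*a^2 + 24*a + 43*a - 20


(1) = 6*c^3 + c^2 - 2*c + 30*x^3 + x^2*(23 - 6*c) + x*(-30*c^2 - 24*c + 2)
(2) = 72*x^2 - 8*x - 5*y^2 + y*(37*x - 58) - 80
(3) = 8*l^2 + 15*l - 2
(4) = 4*c^3 + c^2*(38*z + 10) + c*(90*z^2 + 11*z - 38) + 36*z^3 - 162*z^2 - 310*z - 84
(5) = 6*a^2 + 67*a - 60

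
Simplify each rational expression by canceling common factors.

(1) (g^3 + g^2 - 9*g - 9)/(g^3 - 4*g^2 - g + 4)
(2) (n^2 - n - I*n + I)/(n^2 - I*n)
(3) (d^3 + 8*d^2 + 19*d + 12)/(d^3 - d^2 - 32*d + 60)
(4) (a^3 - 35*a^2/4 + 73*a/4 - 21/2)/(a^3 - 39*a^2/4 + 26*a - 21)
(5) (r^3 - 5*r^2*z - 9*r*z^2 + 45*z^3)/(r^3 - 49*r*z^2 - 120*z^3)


(1) = (g^2 - 9)/(g^2 - 5*g + 4)
(2) = (n - 1)/n
(3) = (d^3 + 8*d^2 + 19*d + 12)/(d^3 - d^2 - 32*d + 60)
(4) = (a - 1)/(a - 2)
(5) = (-r^2 + 8*r*z - 15*z^2)/(-r^2 + 3*r*z + 40*z^2)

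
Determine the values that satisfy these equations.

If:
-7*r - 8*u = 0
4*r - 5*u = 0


Then:
r = 0
u = 0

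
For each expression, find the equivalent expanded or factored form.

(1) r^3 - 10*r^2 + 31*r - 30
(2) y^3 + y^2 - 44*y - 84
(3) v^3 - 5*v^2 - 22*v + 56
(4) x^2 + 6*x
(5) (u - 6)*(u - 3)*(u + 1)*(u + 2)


(1) = (r - 5)*(r - 3)*(r - 2)
(2) = (y - 7)*(y + 2)*(y + 6)
(3) = (v - 7)*(v - 2)*(v + 4)
(4) = x*(x + 6)
(5) = u^4 - 6*u^3 - 7*u^2 + 36*u + 36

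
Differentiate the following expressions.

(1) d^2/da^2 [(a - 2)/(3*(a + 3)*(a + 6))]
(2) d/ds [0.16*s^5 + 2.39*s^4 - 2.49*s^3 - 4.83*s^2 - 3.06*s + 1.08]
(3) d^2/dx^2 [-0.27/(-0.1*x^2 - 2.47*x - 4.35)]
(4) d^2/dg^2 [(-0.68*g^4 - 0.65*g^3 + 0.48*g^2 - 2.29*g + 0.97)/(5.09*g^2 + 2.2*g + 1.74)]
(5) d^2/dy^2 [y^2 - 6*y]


(1) = 2*(a^3 - 6*a^2 - 108*a - 288)/(3*(a^6 + 27*a^5 + 297*a^4 + 1701*a^3 + 5346*a^2 + 8748*a + 5832))
(2) = 0.8*s^4 + 9.56*s^3 - 7.47*s^2 - 9.66*s - 3.06
(3) = (-0.0054*x^2 - 0.13338*x + 0.27*(0.2*x + 2.47)*(0.4*x + 4.94) - 0.2349)/(0.1*x^2 + 2.47*x + 4.35)^3
(4) = (-35.235016*g^6 - 45.68784*g^5 - 55.882128*g^4 - 165.836238*g^3 + 85.643718*g^2 + 175.054404*g + 12.646532)/(131.872229*g^6 + 170.99346*g^5 + 209.147082*g^4 + 127.55512*g^3 + 71.496252*g^2 + 19.98216*g + 5.268024)
(5) = 2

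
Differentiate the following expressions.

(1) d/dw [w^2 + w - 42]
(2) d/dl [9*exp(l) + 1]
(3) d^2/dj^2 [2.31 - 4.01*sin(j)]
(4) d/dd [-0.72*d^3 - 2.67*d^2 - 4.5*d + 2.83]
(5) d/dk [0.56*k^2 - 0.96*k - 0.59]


(1) = 2*w + 1
(2) = 9*exp(l)
(3) = 4.01*sin(j)
(4) = -2.16*d^2 - 5.34*d - 4.5
(5) = 1.12*k - 0.96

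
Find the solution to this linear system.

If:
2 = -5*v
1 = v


Then:
No Solution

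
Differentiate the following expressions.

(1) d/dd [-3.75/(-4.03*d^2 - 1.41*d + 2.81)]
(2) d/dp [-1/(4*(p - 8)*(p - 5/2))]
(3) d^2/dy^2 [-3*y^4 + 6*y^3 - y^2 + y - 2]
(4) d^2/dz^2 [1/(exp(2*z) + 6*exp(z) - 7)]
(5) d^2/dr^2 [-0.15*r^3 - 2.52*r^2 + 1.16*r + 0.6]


(1) = (-30.225*d - 5.2875)/(4.03*d^2 + 1.41*d - 2.81)^2
(2) = (4*p - 21)/(2*(p - 8)^2*(2*p - 5)^2)
(3) = -36*y^2 + 36*y - 2
(4) = 2*(4*(exp(z) + 3)^2*exp(z) - (2*exp(z) + 3)*(exp(2*z) + 6*exp(z) - 7))*exp(z)/(exp(2*z) + 6*exp(z) - 7)^3
(5) = -0.9*r - 5.04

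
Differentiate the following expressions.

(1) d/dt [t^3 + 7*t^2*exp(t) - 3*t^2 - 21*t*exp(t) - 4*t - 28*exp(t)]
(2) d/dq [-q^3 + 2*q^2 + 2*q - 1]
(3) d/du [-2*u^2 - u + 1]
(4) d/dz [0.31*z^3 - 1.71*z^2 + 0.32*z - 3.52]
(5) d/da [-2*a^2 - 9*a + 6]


(1) = 7*t^2*exp(t) + 3*t^2 - 7*t*exp(t) - 6*t - 49*exp(t) - 4
(2) = -3*q^2 + 4*q + 2
(3) = -4*u - 1
(4) = 0.93*z^2 - 3.42*z + 0.32
(5) = -4*a - 9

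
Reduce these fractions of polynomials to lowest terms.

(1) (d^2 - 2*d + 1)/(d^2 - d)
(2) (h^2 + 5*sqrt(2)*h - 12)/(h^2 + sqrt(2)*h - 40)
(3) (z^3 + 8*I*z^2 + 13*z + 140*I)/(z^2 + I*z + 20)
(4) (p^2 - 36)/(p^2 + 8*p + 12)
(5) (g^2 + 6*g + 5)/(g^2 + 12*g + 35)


(1) = (d - 1)/d
(2) = (h^2 + 5*sqrt(2)*h - 12)/(h^2 + sqrt(2)*h - 40)
(3) = z + 7*I
(4) = (p - 6)/(p + 2)
(5) = (g + 1)/(g + 7)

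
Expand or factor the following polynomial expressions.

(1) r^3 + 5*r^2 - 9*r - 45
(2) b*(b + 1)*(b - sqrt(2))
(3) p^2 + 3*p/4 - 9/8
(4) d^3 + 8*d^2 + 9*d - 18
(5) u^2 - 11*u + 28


(1) = (r - 3)*(r + 3)*(r + 5)
(2) = b^3 - sqrt(2)*b^2 + b^2 - sqrt(2)*b
(3) = (p - 3/4)*(p + 3/2)
(4) = (d - 1)*(d + 3)*(d + 6)
(5) = (u - 7)*(u - 4)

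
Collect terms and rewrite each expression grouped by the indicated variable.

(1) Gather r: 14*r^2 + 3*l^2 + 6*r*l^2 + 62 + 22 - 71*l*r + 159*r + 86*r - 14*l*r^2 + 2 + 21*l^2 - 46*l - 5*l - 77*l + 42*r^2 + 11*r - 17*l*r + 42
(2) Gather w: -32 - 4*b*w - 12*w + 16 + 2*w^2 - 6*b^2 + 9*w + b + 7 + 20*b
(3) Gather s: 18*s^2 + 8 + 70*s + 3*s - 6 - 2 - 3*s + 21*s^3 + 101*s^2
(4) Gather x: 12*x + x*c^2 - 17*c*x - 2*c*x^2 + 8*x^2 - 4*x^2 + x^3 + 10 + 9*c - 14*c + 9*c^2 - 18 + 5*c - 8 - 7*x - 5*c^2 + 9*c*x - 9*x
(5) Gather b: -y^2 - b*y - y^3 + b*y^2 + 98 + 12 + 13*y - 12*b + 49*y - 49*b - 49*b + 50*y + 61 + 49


(1) = 24*l^2 - 128*l + r^2*(56 - 14*l) + r*(6*l^2 - 88*l + 256) + 128
(2) = -6*b^2 + 21*b + 2*w^2 + w*(-4*b - 3) - 9
(3) = 21*s^3 + 119*s^2 + 70*s
(4) = 4*c^2 + x^3 + x^2*(4 - 2*c) + x*(c^2 - 8*c - 4) - 16
(5) = b*(y^2 - y - 110) - y^3 - y^2 + 112*y + 220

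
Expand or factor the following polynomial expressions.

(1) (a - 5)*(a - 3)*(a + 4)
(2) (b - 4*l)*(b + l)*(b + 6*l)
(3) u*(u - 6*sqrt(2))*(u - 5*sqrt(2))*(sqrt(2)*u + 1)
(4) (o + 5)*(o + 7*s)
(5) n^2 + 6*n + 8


(1) = a^3 - 4*a^2 - 17*a + 60
(2) = b^3 + 3*b^2*l - 22*b*l^2 - 24*l^3
(3) = sqrt(2)*u^4 - 21*u^3 + 49*sqrt(2)*u^2 + 60*u
(4) = o^2 + 7*o*s + 5*o + 35*s
(5) = (n + 2)*(n + 4)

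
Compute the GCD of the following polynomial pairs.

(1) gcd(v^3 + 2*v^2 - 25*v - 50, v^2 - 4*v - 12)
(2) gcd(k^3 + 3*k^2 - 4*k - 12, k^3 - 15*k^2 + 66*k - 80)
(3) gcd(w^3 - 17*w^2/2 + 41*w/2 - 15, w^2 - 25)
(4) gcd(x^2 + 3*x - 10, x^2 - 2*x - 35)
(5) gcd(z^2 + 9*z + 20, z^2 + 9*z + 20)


(1) = gcd((v - 5)*(v + 2)*(v + 5), (v - 6)*(v + 2)) = v + 2
(2) = gcd((k - 2)*(k + 2)*(k + 3), (k - 8)*(k - 5)*(k - 2)) = k - 2
(3) = w - 5
(4) = gcd((x - 2)*(x + 5), (x - 7)*(x + 5)) = x + 5
(5) = z^2 + 9*z + 20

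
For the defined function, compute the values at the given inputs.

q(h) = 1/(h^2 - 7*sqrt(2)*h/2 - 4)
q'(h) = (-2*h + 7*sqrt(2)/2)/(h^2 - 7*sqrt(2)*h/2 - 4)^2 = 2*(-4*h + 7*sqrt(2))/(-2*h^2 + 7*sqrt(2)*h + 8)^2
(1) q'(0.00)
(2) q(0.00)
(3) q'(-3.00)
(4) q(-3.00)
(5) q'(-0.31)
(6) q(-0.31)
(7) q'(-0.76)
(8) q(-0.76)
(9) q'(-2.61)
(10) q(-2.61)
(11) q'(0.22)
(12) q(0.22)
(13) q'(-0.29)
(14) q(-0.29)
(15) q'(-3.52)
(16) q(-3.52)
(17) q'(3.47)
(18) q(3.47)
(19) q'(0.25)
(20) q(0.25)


(1) = 0.31
(2) = -0.25
(3) = 0.03
(4) = 0.05
(5) = 0.99
(6) = -0.42
(7) = 56.16
(8) = 2.95
(9) = 0.04
(10) = 0.06
(11) = 0.18
(12) = -0.20
(13) = 0.90
(14) = -0.40
(15) = 0.02
(16) = 0.04
(17) = -0.02
(18) = -0.11
(19) = 0.17
(20) = -0.19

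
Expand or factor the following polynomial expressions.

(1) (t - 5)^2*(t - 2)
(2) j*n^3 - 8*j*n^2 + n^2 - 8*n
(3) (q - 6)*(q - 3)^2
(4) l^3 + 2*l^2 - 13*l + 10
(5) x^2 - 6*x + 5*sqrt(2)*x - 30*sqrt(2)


(1) = t^3 - 12*t^2 + 45*t - 50
(2) = n*(n - 8)*(j*n + 1)
(3) = q^3 - 12*q^2 + 45*q - 54
(4) = (l - 2)*(l - 1)*(l + 5)
(5) = (x - 6)*(x + 5*sqrt(2))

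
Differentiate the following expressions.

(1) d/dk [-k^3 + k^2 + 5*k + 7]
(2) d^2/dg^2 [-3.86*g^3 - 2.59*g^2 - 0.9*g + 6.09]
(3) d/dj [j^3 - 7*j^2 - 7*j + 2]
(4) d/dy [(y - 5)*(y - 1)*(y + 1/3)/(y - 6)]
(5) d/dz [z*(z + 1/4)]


(1) = -3*k^2 + 2*k + 5
(2) = -23.16*g - 5.18
(3) = 3*j^2 - 14*j - 7
(4) = (6*y^3 - 71*y^2 + 204*y - 59)/(3*(y^2 - 12*y + 36))
(5) = 2*z + 1/4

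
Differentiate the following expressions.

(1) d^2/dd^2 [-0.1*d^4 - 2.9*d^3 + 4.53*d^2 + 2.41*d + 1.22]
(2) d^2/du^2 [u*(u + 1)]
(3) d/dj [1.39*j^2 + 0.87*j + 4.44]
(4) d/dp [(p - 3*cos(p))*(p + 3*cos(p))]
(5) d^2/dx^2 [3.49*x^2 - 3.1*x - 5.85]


(1) = -1.2*d^2 - 17.4*d + 9.06
(2) = 2
(3) = 2.78*j + 0.87
(4) = 2*p + 9*sin(2*p)
(5) = 6.98000000000000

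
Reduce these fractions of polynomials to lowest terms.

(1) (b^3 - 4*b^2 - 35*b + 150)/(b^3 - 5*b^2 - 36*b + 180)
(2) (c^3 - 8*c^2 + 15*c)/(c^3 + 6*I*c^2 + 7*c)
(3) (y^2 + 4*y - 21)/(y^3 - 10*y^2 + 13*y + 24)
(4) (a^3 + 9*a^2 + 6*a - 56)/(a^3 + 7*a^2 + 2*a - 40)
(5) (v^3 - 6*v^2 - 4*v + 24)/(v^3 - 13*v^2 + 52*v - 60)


(1) = (b - 5)/(b - 6)
(2) = (c^2 - 8*c + 15)/(c^2 + 6*I*c + 7)
(3) = (y + 7)/(y^2 - 7*y - 8)
(4) = (a + 7)/(a + 5)
(5) = (v + 2)/(v - 5)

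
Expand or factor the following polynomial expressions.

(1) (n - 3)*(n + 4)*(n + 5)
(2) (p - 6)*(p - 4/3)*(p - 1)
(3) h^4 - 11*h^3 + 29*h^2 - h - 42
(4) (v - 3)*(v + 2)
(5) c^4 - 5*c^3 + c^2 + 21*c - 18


(1) = n^3 + 6*n^2 - 7*n - 60
(2) = p^3 - 25*p^2/3 + 46*p/3 - 8
(3) = (h - 7)*(h - 3)*(h - 2)*(h + 1)
(4) = v^2 - v - 6
(5) = (c - 3)^2*(c - 1)*(c + 2)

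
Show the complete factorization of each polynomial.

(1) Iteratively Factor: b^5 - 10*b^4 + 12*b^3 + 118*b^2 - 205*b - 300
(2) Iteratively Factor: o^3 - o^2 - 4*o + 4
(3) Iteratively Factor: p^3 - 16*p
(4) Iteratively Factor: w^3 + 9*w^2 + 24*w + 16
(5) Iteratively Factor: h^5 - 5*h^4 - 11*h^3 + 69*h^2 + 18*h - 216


(1) = (b - 4)*(b^4 - 6*b^3 - 12*b^2 + 70*b + 75) = (b - 4)*(b + 1)*(b^3 - 7*b^2 - 5*b + 75) = (b - 5)*(b - 4)*(b + 1)*(b^2 - 2*b - 15) = (b - 5)^2*(b - 4)*(b + 1)*(b + 3)
(2) = (o - 1)*(o^2 - 4) = (o - 1)*(o + 2)*(o - 2)
(3) = (p - 4)*(p^2 + 4*p) = p*(p - 4)*(p + 4)
(4) = (w + 4)*(w^2 + 5*w + 4) = (w + 1)*(w + 4)*(w + 4)
(5) = (h + 3)*(h^4 - 8*h^3 + 13*h^2 + 30*h - 72) = (h - 3)*(h + 3)*(h^3 - 5*h^2 - 2*h + 24) = (h - 3)*(h + 2)*(h + 3)*(h^2 - 7*h + 12) = (h - 3)^2*(h + 2)*(h + 3)*(h - 4)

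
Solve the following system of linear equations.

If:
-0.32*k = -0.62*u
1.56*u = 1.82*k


Then:
k = 0.00
u = 0.00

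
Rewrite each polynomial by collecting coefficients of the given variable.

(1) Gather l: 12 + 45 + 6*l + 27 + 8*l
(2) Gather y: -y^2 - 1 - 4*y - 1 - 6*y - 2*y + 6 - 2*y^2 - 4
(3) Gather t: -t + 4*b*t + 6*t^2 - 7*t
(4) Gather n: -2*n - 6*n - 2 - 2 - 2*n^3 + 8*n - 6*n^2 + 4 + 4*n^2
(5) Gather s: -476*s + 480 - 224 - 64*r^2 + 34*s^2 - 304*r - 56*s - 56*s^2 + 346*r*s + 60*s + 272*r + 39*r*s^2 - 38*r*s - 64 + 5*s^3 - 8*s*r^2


(1) = 14*l + 84
(2) = -3*y^2 - 12*y
(3) = 6*t^2 + t*(4*b - 8)
(4) = -2*n^3 - 2*n^2
(5) = -64*r^2 - 32*r + 5*s^3 + s^2*(39*r - 22) + s*(-8*r^2 + 308*r - 472) + 192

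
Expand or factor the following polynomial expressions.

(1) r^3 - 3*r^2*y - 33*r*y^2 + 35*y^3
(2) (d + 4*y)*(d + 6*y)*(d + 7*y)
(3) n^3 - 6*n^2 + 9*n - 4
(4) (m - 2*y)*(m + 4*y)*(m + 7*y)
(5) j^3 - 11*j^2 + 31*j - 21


(1) = (r - 7*y)*(r - y)*(r + 5*y)
(2) = d^3 + 17*d^2*y + 94*d*y^2 + 168*y^3
(3) = (n - 4)*(n - 1)^2
(4) = m^3 + 9*m^2*y + 6*m*y^2 - 56*y^3
(5) = (j - 7)*(j - 3)*(j - 1)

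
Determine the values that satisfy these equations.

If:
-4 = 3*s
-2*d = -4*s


Then:
d = -8/3
s = -4/3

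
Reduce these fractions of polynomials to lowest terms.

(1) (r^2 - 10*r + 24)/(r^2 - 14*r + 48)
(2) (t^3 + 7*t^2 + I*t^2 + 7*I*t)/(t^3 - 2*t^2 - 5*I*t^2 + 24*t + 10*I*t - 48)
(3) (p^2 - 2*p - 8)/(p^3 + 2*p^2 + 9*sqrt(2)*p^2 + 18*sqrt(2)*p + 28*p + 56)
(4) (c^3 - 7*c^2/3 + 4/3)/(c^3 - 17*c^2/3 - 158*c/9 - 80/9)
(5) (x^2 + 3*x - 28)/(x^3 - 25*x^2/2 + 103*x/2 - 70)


(1) = (r - 4)/(r - 8)
(2) = (t^3 + t^2*(7 + I) + 7*I*t)/(t^3 + t^2*(-2 - 5*I) + t*(24 + 10*I) - 48)
(3) = (p - 4)/(p^2 + 9*sqrt(2)*p + 28)
(4) = (3*c^2 - 9*c + 6)/(3*c^2 - 19*c - 40)
(5) = (2*x + 14)/(2*x^2 - 17*x + 35)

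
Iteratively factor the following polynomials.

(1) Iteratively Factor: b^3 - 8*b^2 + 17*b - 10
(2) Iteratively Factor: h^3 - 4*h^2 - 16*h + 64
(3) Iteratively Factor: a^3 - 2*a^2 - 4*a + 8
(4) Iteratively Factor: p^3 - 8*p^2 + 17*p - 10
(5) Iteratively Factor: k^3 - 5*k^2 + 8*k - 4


(1) = (b - 2)*(b^2 - 6*b + 5) = (b - 5)*(b - 2)*(b - 1)
(2) = (h - 4)*(h^2 - 16) = (h - 4)*(h + 4)*(h - 4)
(3) = (a + 2)*(a^2 - 4*a + 4) = (a - 2)*(a + 2)*(a - 2)
(4) = (p - 1)*(p^2 - 7*p + 10) = (p - 2)*(p - 1)*(p - 5)
(5) = (k - 1)*(k^2 - 4*k + 4) = (k - 2)*(k - 1)*(k - 2)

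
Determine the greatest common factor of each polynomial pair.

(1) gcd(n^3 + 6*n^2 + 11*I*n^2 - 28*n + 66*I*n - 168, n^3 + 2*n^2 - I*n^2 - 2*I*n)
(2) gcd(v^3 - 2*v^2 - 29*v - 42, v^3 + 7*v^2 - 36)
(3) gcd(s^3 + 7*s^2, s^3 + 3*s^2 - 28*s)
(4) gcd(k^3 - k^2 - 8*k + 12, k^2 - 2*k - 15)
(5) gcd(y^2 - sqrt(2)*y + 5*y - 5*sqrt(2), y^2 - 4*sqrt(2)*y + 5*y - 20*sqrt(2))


(1) = 1
(2) = v + 3
(3) = gcd(s^2*(s + 7), s*(s - 4)*(s + 7)) = s^2 + 7*s
(4) = gcd((k - 2)^2*(k + 3), (k - 5)*(k + 3)) = k + 3
(5) = gcd((y + 5)*(y - sqrt(2)), (y + 5)*(y - 4*sqrt(2))) = y + 5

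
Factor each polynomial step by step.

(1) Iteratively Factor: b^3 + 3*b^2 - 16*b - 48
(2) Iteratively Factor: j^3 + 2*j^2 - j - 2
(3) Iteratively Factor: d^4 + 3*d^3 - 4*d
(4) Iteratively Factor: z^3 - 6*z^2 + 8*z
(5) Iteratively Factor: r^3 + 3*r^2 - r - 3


(1) = (b + 4)*(b^2 - b - 12) = (b - 4)*(b + 4)*(b + 3)
(2) = (j + 2)*(j^2 - 1) = (j + 1)*(j + 2)*(j - 1)
(3) = (d)*(d^3 + 3*d^2 - 4) = d*(d + 2)*(d^2 + d - 2) = d*(d + 2)^2*(d - 1)
(4) = (z - 2)*(z^2 - 4*z) = z*(z - 2)*(z - 4)
(5) = (r + 1)*(r^2 + 2*r - 3) = (r - 1)*(r + 1)*(r + 3)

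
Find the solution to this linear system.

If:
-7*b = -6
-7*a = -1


Then:
a = 1/7
b = 6/7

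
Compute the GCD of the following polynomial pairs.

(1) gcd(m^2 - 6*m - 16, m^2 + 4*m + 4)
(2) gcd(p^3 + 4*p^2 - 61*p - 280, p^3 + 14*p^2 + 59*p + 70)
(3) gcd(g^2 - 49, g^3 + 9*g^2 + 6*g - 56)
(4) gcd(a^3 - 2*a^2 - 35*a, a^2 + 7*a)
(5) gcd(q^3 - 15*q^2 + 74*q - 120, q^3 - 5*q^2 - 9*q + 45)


(1) = gcd((m - 8)*(m + 2), (m + 2)^2) = m + 2
(2) = p^2 + 12*p + 35
(3) = g + 7
(4) = a
(5) = q - 5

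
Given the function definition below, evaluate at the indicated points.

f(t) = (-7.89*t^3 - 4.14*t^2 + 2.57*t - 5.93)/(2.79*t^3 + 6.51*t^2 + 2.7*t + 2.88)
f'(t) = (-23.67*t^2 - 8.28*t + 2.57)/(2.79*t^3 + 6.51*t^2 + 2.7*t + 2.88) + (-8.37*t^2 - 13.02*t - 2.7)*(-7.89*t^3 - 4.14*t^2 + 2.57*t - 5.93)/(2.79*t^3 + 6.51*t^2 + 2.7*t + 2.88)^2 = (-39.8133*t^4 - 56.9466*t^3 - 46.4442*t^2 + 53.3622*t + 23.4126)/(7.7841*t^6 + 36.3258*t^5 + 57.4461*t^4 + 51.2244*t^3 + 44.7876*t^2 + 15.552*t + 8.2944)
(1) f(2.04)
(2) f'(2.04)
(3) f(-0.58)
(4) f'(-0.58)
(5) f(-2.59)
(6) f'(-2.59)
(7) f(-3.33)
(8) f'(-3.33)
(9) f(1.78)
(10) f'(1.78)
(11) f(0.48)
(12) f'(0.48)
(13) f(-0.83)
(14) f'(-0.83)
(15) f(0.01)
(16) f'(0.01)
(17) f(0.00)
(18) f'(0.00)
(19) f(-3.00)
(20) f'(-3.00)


(1) = -1.43
(2) = -0.35
(3) = -2.46
(4) = -1.89
(5) = -10.85
(6) = -15.45
(7) = -6.25
(8) = -2.54
(9) = -1.34
(10) = -0.39
(11) = -1.09
(12) = 0.84
(13) = -1.81
(14) = -3.15
(15) = -2.03
(16) = 2.83
(17) = -2.06
(18) = 2.82
(19) = -7.38
(20) = -4.65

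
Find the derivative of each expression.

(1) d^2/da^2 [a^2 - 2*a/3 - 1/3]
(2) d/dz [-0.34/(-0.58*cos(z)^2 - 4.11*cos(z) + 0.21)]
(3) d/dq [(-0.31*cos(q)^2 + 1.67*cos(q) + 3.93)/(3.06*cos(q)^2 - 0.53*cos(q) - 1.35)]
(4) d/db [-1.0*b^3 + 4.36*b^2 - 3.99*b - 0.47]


(1) = 2
(2) = (0.3944*cos(z) + 1.3974)*sin(z)/(0.58*cos(z)^2 + 4.11*cos(z) - 0.21)^2
(3) = (4.9459*cos(q)^2 + 23.2146*cos(q) + 0.1716)*sin(q)/(9.3636*cos(q)^4 - 3.2436*cos(q)^3 - 7.9811*cos(q)^2 + 1.431*cos(q) + 1.8225)
(4) = -3.0*b^2 + 8.72*b - 3.99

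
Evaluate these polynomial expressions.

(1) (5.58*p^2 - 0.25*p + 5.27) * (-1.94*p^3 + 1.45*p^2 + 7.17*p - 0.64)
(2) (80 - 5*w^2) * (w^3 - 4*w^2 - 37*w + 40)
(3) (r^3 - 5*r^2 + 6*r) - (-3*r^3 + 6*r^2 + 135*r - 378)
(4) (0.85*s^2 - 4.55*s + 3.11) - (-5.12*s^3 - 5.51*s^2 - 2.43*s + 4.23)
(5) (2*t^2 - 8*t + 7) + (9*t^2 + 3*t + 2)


(1) = -10.8252*p^5 + 8.576*p^4 + 29.4223*p^3 + 2.2778*p^2 + 37.9459*p - 3.3728
(2) = -5*w^5 + 20*w^4 + 265*w^3 - 520*w^2 - 2960*w + 3200
(3) = 4*r^3 - 11*r^2 - 129*r + 378
(4) = 5.12*s^3 + 6.36*s^2 - 2.12*s - 1.12
(5) = 11*t^2 - 5*t + 9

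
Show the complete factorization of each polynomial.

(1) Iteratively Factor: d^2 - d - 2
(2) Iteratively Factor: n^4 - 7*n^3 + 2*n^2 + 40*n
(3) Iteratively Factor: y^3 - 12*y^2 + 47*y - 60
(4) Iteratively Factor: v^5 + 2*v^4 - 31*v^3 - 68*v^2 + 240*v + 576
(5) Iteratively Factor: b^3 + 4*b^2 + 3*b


(1) = (d - 2)*(d + 1)
(2) = (n + 2)*(n^3 - 9*n^2 + 20*n) = (n - 4)*(n + 2)*(n^2 - 5*n) = n*(n - 4)*(n + 2)*(n - 5)
(3) = (y - 5)*(y^2 - 7*y + 12) = (y - 5)*(y - 4)*(y - 3)
(4) = (v - 4)*(v^4 + 6*v^3 - 7*v^2 - 96*v - 144) = (v - 4)*(v + 3)*(v^3 + 3*v^2 - 16*v - 48) = (v - 4)*(v + 3)^2*(v^2 - 16) = (v - 4)*(v + 3)^2*(v + 4)*(v - 4)
(5) = (b)*(b^2 + 4*b + 3) = b*(b + 1)*(b + 3)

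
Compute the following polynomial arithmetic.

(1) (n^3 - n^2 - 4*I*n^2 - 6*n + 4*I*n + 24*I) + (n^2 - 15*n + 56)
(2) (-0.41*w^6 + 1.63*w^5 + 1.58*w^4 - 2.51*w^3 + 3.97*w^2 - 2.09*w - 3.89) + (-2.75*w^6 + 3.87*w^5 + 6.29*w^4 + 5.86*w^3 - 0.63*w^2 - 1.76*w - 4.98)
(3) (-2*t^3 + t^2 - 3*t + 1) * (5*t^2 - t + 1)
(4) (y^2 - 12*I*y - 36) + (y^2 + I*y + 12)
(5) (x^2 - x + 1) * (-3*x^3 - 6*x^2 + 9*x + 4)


(1) = n^3 - 4*I*n^2 - 21*n + 4*I*n + 56 + 24*I
(2) = -3.16*w^6 + 5.5*w^5 + 7.87*w^4 + 3.35*w^3 + 3.34*w^2 - 3.85*w - 8.87
(3) = -10*t^5 + 7*t^4 - 18*t^3 + 9*t^2 - 4*t + 1
(4) = 2*y^2 - 11*I*y - 24
(5) = -3*x^5 - 3*x^4 + 12*x^3 - 11*x^2 + 5*x + 4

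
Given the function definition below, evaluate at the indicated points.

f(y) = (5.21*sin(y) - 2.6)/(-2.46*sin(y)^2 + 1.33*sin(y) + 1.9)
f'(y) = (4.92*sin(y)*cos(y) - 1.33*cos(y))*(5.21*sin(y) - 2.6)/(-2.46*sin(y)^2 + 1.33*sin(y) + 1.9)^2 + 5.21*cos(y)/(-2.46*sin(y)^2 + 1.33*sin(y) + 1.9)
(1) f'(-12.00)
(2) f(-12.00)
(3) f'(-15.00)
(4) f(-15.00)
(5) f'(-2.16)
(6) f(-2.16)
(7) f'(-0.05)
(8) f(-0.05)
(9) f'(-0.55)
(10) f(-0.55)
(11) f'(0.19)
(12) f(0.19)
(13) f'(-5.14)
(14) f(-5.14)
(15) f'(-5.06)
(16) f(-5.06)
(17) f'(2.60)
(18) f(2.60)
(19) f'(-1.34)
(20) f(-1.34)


(1) = 2.37
(2) = 0.10
(3) = -775027.43
(4) = 1161.92
(5) = -22.24
(6) = 7.65
(7) = 4.20
(8) = -1.57
(9) = 70.72
(10) = -9.99
(11) = 2.63
(12) = -0.78
(13) = 4.44
(14) = 1.99
(15) = 4.53
(16) = 2.36
(17) = -2.33
(18) = 0.04
(19) = 2.91
(20) = 4.44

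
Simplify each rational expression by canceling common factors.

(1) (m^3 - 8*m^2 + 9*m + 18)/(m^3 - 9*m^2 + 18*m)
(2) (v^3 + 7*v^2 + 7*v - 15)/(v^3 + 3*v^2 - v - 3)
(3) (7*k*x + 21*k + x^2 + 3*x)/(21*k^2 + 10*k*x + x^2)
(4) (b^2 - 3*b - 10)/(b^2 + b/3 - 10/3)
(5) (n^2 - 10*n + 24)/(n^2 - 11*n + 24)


(1) = (m + 1)/m
(2) = (v + 5)/(v + 1)
(3) = (x + 3)/(3*k + x)
(4) = (3*b - 15)/(3*b - 5)
(5) = (n^2 - 10*n + 24)/(n^2 - 11*n + 24)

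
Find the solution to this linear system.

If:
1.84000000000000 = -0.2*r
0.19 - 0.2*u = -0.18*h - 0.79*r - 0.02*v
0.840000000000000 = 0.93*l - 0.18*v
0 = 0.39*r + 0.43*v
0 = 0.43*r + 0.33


Then:
No Solution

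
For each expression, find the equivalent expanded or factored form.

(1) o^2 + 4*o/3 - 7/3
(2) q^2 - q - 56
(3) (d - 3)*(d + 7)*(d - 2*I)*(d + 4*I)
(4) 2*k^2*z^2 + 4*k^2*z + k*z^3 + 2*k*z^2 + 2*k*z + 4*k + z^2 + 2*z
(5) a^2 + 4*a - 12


(1) = (o - 1)*(o + 7/3)
(2) = (q - 8)*(q + 7)
(3) = d^4 + 4*d^3 + 2*I*d^3 - 13*d^2 + 8*I*d^2 + 32*d - 42*I*d - 168
(4) = (2*k + z)*(z + 2)*(k*z + 1)
(5) = (a - 2)*(a + 6)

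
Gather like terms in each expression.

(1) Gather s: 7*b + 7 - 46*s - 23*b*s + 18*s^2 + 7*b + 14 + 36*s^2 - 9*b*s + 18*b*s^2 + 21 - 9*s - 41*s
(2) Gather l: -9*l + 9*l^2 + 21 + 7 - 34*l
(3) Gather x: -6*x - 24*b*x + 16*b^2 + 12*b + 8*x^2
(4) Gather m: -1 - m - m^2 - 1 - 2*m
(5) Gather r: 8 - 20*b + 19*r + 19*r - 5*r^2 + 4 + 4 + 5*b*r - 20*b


(1) = 14*b + s^2*(18*b + 54) + s*(-32*b - 96) + 42
(2) = 9*l^2 - 43*l + 28
(3) = 16*b^2 + 12*b + 8*x^2 + x*(-24*b - 6)
(4) = -m^2 - 3*m - 2
(5) = -40*b - 5*r^2 + r*(5*b + 38) + 16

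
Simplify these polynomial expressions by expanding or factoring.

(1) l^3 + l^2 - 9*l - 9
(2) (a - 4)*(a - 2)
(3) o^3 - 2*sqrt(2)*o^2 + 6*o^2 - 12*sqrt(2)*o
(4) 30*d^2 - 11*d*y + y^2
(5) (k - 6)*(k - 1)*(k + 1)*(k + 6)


(1) = (l - 3)*(l + 1)*(l + 3)
(2) = a^2 - 6*a + 8
(3) = o*(o + 6)*(o - 2*sqrt(2))
(4) = (-6*d + y)*(-5*d + y)
(5) = k^4 - 37*k^2 + 36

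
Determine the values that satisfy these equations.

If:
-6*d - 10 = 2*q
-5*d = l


Then:
d = -q/3 - 5/3
l = 5*q/3 + 25/3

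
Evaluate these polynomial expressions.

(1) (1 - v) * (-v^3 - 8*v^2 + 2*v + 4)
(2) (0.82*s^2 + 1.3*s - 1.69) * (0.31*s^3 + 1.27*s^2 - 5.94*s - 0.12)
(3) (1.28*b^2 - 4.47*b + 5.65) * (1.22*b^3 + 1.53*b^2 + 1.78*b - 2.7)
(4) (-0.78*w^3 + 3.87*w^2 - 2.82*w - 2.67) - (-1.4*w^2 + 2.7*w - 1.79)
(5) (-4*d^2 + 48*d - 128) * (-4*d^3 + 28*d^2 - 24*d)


(1) = v^4 + 7*v^3 - 10*v^2 - 2*v + 4
(2) = 0.2542*s^5 + 1.4444*s^4 - 3.7437*s^3 - 9.9667*s^2 + 9.8826*s + 0.2028
(3) = 1.5616*b^5 - 3.495*b^4 + 2.3323*b^3 - 2.7681*b^2 + 22.126*b - 15.255
(4) = -0.78*w^3 + 5.27*w^2 - 5.52*w - 0.88
(5) = 16*d^5 - 304*d^4 + 1952*d^3 - 4736*d^2 + 3072*d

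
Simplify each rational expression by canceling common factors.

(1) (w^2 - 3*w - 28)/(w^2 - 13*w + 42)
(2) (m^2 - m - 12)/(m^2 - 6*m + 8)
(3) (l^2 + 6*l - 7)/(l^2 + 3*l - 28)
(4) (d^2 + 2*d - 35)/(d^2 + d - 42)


(1) = (w + 4)/(w - 6)
(2) = (m + 3)/(m - 2)
(3) = (l - 1)/(l - 4)
(4) = (d - 5)/(d - 6)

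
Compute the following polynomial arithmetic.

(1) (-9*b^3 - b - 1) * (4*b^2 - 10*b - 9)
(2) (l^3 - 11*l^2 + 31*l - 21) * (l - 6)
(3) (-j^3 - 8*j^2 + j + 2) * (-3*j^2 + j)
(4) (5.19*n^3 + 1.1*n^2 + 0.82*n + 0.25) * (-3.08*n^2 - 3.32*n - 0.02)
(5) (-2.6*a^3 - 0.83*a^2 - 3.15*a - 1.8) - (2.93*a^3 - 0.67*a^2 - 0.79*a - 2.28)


(1) = -36*b^5 + 90*b^4 + 77*b^3 + 6*b^2 + 19*b + 9
(2) = l^4 - 17*l^3 + 97*l^2 - 207*l + 126
(3) = 3*j^5 + 23*j^4 - 11*j^3 - 5*j^2 + 2*j
(4) = -15.9852*n^5 - 20.6188*n^4 - 6.2814*n^3 - 3.5144*n^2 - 0.8464*n - 0.005
(5) = -5.53*a^3 - 0.16*a^2 - 2.36*a + 0.48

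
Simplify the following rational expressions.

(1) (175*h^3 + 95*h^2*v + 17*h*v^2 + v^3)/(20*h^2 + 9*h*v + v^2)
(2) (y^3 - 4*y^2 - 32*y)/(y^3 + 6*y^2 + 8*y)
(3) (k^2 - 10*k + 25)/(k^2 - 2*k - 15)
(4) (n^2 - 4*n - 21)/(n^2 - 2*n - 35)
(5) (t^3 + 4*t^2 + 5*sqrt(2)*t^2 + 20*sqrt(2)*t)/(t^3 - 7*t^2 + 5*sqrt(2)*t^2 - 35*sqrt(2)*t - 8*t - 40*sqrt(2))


(1) = (35*h^2 + 12*h*v + v^2)/(4*h + v)
(2) = (y - 8)/(y + 2)
(3) = (k - 5)/(k + 3)
(4) = (n + 3)/(n + 5)
(5) = (t^2 + 4*t)/(t^2 - 7*t - 8)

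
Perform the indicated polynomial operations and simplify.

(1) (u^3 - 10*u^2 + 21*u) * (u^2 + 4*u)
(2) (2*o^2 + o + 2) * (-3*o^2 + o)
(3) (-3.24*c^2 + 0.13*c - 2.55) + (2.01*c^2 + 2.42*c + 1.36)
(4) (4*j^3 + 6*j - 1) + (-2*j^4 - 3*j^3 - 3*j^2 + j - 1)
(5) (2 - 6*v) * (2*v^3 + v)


(1) = u^5 - 6*u^4 - 19*u^3 + 84*u^2
(2) = -6*o^4 - o^3 - 5*o^2 + 2*o
(3) = -1.23*c^2 + 2.55*c - 1.19
(4) = -2*j^4 + j^3 - 3*j^2 + 7*j - 2
(5) = -12*v^4 + 4*v^3 - 6*v^2 + 2*v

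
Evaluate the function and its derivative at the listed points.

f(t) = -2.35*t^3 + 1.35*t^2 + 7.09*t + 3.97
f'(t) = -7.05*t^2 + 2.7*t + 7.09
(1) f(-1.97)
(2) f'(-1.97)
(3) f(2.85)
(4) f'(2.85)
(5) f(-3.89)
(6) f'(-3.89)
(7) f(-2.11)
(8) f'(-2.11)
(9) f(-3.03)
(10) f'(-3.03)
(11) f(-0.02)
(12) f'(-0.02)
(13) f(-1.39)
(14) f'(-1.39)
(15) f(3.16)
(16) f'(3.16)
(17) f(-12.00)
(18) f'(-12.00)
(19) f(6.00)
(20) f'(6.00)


(1) = 13.21
(2) = -25.59
(3) = -19.26
(4) = -42.48
(5) = 135.15
(6) = -110.09
(7) = 17.10
(8) = -29.99
(9) = 60.25
(10) = -65.82
(11) = 3.83
(12) = 7.03
(13) = 3.03
(14) = -10.28
(15) = -34.30
(16) = -54.78
(17) = 4174.09
(18) = -1040.51
(19) = -412.49
(20) = -230.51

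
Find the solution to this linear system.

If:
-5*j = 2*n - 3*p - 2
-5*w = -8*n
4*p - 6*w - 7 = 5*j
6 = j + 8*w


Then:
j = 310/53
n = 5/424
p = 1927/212
w = 1/53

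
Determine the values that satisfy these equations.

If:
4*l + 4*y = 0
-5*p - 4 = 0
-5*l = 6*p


Then:
l = 24/25
p = -4/5
y = -24/25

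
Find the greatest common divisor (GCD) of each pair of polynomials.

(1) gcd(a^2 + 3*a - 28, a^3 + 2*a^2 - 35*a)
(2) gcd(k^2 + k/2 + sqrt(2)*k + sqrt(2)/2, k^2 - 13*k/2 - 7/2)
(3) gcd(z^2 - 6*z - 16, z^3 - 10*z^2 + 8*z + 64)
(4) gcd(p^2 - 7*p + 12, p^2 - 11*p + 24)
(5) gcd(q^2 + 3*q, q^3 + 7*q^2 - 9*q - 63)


(1) = gcd((a - 4)*(a + 7), a*(a - 5)*(a + 7)) = a + 7
(2) = gcd((k + 1/2)*(k + sqrt(2)), (k - 7)*(k + 1/2)) = k + 1/2
(3) = z^2 - 6*z - 16
(4) = p - 3
(5) = gcd(q*(q + 3), (q - 3)*(q + 3)*(q + 7)) = q + 3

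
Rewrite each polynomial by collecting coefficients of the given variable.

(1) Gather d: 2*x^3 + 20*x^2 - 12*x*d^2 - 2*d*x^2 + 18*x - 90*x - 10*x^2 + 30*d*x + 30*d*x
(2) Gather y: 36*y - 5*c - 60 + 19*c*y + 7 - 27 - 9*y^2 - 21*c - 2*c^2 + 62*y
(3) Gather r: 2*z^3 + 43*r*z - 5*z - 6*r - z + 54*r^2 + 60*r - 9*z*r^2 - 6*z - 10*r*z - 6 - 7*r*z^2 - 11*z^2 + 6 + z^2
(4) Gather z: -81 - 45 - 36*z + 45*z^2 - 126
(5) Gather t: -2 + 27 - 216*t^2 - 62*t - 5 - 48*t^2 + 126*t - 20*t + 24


(1) = -12*d^2*x + d*(-2*x^2 + 60*x) + 2*x^3 + 10*x^2 - 72*x
(2) = -2*c^2 - 26*c - 9*y^2 + y*(19*c + 98) - 80
(3) = r^2*(54 - 9*z) + r*(-7*z^2 + 33*z + 54) + 2*z^3 - 10*z^2 - 12*z
(4) = 45*z^2 - 36*z - 252
(5) = -264*t^2 + 44*t + 44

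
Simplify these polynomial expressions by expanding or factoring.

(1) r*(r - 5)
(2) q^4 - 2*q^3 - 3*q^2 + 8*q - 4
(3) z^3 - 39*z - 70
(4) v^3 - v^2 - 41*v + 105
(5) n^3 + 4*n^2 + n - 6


(1) = r^2 - 5*r
(2) = (q - 2)*(q - 1)^2*(q + 2)
(3) = (z - 7)*(z + 2)*(z + 5)
(4) = (v - 5)*(v - 3)*(v + 7)
(5) = (n - 1)*(n + 2)*(n + 3)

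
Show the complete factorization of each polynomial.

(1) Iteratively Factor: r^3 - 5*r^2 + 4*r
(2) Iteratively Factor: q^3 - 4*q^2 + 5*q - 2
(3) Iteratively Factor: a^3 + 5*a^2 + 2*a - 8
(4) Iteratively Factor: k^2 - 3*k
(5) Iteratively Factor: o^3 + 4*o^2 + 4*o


(1) = (r - 1)*(r^2 - 4*r) = r*(r - 1)*(r - 4)
(2) = (q - 2)*(q^2 - 2*q + 1) = (q - 2)*(q - 1)*(q - 1)
(3) = (a + 2)*(a^2 + 3*a - 4) = (a - 1)*(a + 2)*(a + 4)
(4) = (k - 3)*(k)
(5) = (o + 2)*(o^2 + 2*o) = o*(o + 2)*(o + 2)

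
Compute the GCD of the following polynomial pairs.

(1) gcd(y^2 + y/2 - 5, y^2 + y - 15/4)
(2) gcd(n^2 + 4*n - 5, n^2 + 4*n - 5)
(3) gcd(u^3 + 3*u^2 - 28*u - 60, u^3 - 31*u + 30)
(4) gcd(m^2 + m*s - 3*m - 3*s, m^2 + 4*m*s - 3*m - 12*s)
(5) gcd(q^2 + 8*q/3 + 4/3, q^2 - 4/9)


(1) = y + 5/2
(2) = n^2 + 4*n - 5
(3) = gcd((u - 5)*(u + 2)*(u + 6), (u - 5)*(u - 1)*(u + 6)) = u^2 + u - 30
(4) = gcd((m - 3)*(m + s), (m - 3)*(m + 4*s)) = m - 3
(5) = q + 2/3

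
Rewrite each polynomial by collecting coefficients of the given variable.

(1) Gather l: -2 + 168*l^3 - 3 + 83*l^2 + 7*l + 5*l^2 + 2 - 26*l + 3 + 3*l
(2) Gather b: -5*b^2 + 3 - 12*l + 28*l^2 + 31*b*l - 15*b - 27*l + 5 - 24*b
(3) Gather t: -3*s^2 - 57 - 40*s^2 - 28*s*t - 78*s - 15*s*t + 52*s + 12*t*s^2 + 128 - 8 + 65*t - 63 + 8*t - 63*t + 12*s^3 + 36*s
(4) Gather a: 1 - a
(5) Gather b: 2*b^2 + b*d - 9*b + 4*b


(1) = 168*l^3 + 88*l^2 - 16*l
(2) = -5*b^2 + b*(31*l - 39) + 28*l^2 - 39*l + 8
(3) = 12*s^3 - 43*s^2 + 10*s + t*(12*s^2 - 43*s + 10)
(4) = 1 - a
(5) = 2*b^2 + b*(d - 5)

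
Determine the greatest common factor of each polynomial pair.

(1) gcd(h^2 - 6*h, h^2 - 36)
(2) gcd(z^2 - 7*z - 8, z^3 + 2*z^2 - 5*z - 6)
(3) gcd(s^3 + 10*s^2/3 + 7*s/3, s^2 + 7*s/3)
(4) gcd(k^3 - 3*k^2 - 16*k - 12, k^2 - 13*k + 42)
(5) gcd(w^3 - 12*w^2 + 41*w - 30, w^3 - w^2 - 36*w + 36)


(1) = gcd(h*(h - 6), (h - 6)*(h + 6)) = h - 6
(2) = z + 1
(3) = s^2 + 7*s/3
(4) = gcd((k - 6)*(k + 1)*(k + 2), (k - 7)*(k - 6)) = k - 6
(5) = w^2 - 7*w + 6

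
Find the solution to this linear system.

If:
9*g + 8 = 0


Then:
g = -8/9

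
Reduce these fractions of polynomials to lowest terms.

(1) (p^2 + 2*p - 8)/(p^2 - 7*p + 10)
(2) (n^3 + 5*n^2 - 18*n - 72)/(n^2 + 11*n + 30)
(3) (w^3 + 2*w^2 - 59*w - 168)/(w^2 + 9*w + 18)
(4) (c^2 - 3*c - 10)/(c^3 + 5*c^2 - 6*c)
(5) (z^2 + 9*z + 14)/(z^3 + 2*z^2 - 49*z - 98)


(1) = (p + 4)/(p - 5)
(2) = (n^2 - n - 12)/(n + 5)
(3) = (w^2 - w - 56)/(w + 6)
(4) = (c^2 - 3*c - 10)/(c^3 + 5*c^2 - 6*c)
(5) = 1/(z - 7)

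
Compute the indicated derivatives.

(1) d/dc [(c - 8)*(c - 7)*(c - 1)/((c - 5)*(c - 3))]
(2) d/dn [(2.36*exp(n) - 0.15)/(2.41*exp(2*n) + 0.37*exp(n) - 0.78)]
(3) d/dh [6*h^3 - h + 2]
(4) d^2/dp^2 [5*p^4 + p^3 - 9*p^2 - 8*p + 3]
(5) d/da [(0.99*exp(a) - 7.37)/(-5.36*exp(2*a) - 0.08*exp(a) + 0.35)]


(1) = (c^4 - 16*c^3 + 102*c^2 - 368*c + 617)/(c^4 - 16*c^3 + 94*c^2 - 240*c + 225)
(2) = (-5.6876*exp(2*n) + 0.723*exp(n) - 1.7853)*exp(n)/(5.8081*exp(4*n) + 1.7834*exp(3*n) - 3.6227*exp(2*n) - 0.5772*exp(n) + 0.6084)
(3) = 18*h^2 - 1
(4) = 60*p^2 + 6*p - 18
(5) = (5.3064*exp(2*a) - 79.0064*exp(a) - 0.2431)*exp(a)/(28.7296*exp(4*a) + 0.8576*exp(3*a) - 3.7456*exp(2*a) - 0.056*exp(a) + 0.1225)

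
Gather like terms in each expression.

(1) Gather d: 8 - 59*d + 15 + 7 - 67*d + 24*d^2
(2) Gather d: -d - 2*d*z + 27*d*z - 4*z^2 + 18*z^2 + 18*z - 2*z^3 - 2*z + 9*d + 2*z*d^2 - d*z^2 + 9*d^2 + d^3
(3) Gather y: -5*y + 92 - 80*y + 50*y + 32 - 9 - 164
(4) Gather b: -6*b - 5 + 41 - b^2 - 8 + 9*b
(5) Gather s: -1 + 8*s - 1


(1) = 24*d^2 - 126*d + 30
(2) = d^3 + d^2*(2*z + 9) + d*(-z^2 + 25*z + 8) - 2*z^3 + 14*z^2 + 16*z
(3) = -35*y - 49
(4) = -b^2 + 3*b + 28
(5) = 8*s - 2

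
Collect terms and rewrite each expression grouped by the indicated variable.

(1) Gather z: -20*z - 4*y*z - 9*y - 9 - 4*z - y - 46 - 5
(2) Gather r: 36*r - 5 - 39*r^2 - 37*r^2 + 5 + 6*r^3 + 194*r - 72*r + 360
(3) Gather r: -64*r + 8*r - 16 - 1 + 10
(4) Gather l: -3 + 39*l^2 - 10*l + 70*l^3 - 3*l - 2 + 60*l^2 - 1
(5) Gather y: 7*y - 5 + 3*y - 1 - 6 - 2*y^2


(1) = -10*y + z*(-4*y - 24) - 60
(2) = 6*r^3 - 76*r^2 + 158*r + 360
(3) = -56*r - 7
(4) = 70*l^3 + 99*l^2 - 13*l - 6
(5) = -2*y^2 + 10*y - 12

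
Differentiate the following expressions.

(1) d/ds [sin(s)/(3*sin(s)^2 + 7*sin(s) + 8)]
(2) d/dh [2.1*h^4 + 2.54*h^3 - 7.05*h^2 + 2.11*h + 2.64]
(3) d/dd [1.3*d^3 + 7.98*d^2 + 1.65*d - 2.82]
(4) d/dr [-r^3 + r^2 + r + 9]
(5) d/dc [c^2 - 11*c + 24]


(1) = (8 - 3*sin(s)^2)*cos(s)/(3*sin(s)^2 + 7*sin(s) + 8)^2
(2) = 8.4*h^3 + 7.62*h^2 - 14.1*h + 2.11
(3) = 3.9*d^2 + 15.96*d + 1.65
(4) = -3*r^2 + 2*r + 1
(5) = 2*c - 11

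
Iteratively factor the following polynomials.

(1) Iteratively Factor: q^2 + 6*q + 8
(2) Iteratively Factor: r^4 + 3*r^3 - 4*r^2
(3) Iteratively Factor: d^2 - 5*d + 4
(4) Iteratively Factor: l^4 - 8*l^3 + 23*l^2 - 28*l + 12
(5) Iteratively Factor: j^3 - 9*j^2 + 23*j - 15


(1) = (q + 4)*(q + 2)
(2) = (r)*(r^3 + 3*r^2 - 4*r) = r*(r + 4)*(r^2 - r) = r^2*(r + 4)*(r - 1)
(3) = (d - 4)*(d - 1)
(4) = (l - 2)*(l^3 - 6*l^2 + 11*l - 6) = (l - 2)^2*(l^2 - 4*l + 3) = (l - 2)^2*(l - 1)*(l - 3)
(5) = (j - 1)*(j^2 - 8*j + 15) = (j - 3)*(j - 1)*(j - 5)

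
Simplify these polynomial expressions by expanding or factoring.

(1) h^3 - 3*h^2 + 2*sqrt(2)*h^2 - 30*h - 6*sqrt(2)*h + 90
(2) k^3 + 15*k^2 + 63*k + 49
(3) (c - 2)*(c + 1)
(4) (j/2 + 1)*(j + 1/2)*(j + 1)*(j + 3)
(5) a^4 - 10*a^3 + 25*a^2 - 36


(1) = (h - 3)*(h - 3*sqrt(2))*(h + 5*sqrt(2))
(2) = (k + 1)*(k + 7)^2
(3) = c^2 - c - 2
(4) = j^4/2 + 13*j^3/4 + 7*j^2 + 23*j/4 + 3/2
(5) = (a - 6)*(a - 3)*(a - 2)*(a + 1)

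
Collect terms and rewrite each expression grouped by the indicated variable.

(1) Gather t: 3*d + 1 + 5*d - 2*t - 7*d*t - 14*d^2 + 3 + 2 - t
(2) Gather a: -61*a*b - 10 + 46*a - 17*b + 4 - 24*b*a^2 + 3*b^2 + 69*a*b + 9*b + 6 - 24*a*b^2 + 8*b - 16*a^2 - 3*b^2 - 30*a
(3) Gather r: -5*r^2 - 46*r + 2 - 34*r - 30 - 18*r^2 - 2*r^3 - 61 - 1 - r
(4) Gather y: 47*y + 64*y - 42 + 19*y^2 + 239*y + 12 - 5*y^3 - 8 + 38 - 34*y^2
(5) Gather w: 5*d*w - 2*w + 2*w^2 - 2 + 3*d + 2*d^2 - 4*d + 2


(1) = -14*d^2 + 8*d + t*(-7*d - 3) + 6
(2) = a^2*(-24*b - 16) + a*(-24*b^2 + 8*b + 16)
(3) = -2*r^3 - 23*r^2 - 81*r - 90
(4) = -5*y^3 - 15*y^2 + 350*y
(5) = 2*d^2 - d + 2*w^2 + w*(5*d - 2)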